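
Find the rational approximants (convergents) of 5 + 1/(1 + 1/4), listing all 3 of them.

Using the convergent recurrence p_i = a_i*p_{i-1} + p_{i-2}, q_i = a_i*q_{i-1} + q_{i-2} with p_{-2}=0, p_{-1}=1, q_{-2}=1, q_{-1}=0:
  i=0: a_0=5, p_0 = 5*1 + 0 = 5, q_0 = 5*0 + 1 = 1.
  i=1: a_1=1, p_1 = 1*5 + 1 = 6, q_1 = 1*1 + 0 = 1.
  i=2: a_2=4, p_2 = 4*6 + 5 = 29, q_2 = 4*1 + 1 = 5.

5/1, 6/1, 29/5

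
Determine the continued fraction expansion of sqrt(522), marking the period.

[22; (1, 5, 1, 1, 4, 1, 1, 5, 1, 44)]

Write x_i = (sqrt(522) + m_i)/d_i with (m_0, d_0) = (0, 1). a_0 = floor(sqrt(522)) = 22, since 22^2 = 484 <= 522 < 529 = 23^2.
Iterate m_{i+1} = d_i*a_i - m_i, d_{i+1} = (522 - m_{i+1}^2)/d_i, a_{i+1} = floor((a_0 + m_{i+1})/d_{i+1}):
  m_1 = 1*22 - 0 = 22, d_1 = (522 - 22^2)/1 = 38/1 = 38, a_1 = floor((22 + 22)/38) = 1.
  m_2 = 38*1 - 22 = 16, d_2 = (522 - 16^2)/38 = 266/38 = 7, a_2 = floor((22 + 16)/7) = 5.
  m_3 = 7*5 - 16 = 19, d_3 = (522 - 19^2)/7 = 161/7 = 23, a_3 = floor((22 + 19)/23) = 1.
  m_4 = 23*1 - 19 = 4, d_4 = (522 - 4^2)/23 = 506/23 = 22, a_4 = floor((22 + 4)/22) = 1.
  m_5 = 22*1 - 4 = 18, d_5 = (522 - 18^2)/22 = 198/22 = 9, a_5 = floor((22 + 18)/9) = 4.
  m_6 = 9*4 - 18 = 18, d_6 = (522 - 18^2)/9 = 198/9 = 22, a_6 = floor((22 + 18)/22) = 1.
  m_7 = 22*1 - 18 = 4, d_7 = (522 - 4^2)/22 = 506/22 = 23, a_7 = floor((22 + 4)/23) = 1.
  m_8 = 23*1 - 4 = 19, d_8 = (522 - 19^2)/23 = 161/23 = 7, a_8 = floor((22 + 19)/7) = 5.
  m_9 = 7*5 - 19 = 16, d_9 = (522 - 16^2)/7 = 266/7 = 38, a_9 = floor((22 + 16)/38) = 1.
  m_10 = 38*1 - 16 = 22, d_10 = (522 - 22^2)/38 = 38/38 = 1, a_10 = floor((22 + 22)/1) = 44.
  m_11 = 1*44 - 22 = 22, d_11 = (522 - 22^2)/1 = 38/1 = 38: (m_11, d_11) = (m_1, d_1) = (22, 38), so from here the quotients repeat a_1, ..., a_10; the period length is 10.
Hence the expansion of sqrt(522) is a_0 = 22 followed by the repeating block 1, 5, 1, 1, 4, 1, 1, 5, 1, 44 (period 10).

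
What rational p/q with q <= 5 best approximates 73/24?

Expand x = 73/24 as a continued fraction with the Euclidean algorithm:
  73 = 3*24 + 1, so a_0 = 3.
  24 = 24*1 + 0, so a_1 = 24.
so x = [3; 24].
Convergents (p_i = a_i*p_{i-1} + p_{i-2}, q_i = a_i*q_{i-1} + q_{i-2} with p_{-2}=0, p_{-1}=1, q_{-2}=1, q_{-1}=0), until the denominator exceeds 5:
  i=0: a_0=3, p_0 = 3*1 + 0 = 3, q_0 = 3*0 + 1 = 1.
  i=1: a_1=24, p_1 = 24*3 + 1 = 73, q_1 = 24*1 + 0 = 24.
q_1 = 24 > 5, so the last convergent with denominator <= 5 is p_0/q_0 = 3/1.
The closest fraction with denominator <= 5 is either p_0/q_0 or the intermediate fraction (k*p_0 + p_{-1})/(k*q_0 + q_{-1}) with the largest k >= 1 whose denominator stays <= 5; these approach x as k grows, and every other convergent or intermediate fraction in range is farther away.
Largest k: floor((5 - q_{-1})/q_0) = floor((5 - 0)/1) = 5 (using the seeds p_{-1} = 1, q_{-1} = 0).
That gives (5*3 + 1)/(5*1 + 0) = 16/5.
Compare the errors: |x - 3/1| = |73*1 - 3*24|/(24*1) = 1/24, and |x - 16/5| = |73*5 - 16*24|/(24*5) = 19/120.
Cross-multiplying, 1*120 = 120 < 456 = 19*24, so 1/24 is smaller: the convergent 3/1 is closer to x than 16/5.

3/1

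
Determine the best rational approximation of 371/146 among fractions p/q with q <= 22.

33/13

Expand x = 371/146 as a continued fraction with the Euclidean algorithm:
  371 = 2*146 + 79, so a_0 = 2.
  146 = 1*79 + 67, so a_1 = 1.
  79 = 1*67 + 12, so a_2 = 1.
  67 = 5*12 + 7, so a_3 = 5.
  12 = 1*7 + 5, so a_4 = 1.
  7 = 1*5 + 2, so a_5 = 1.
  5 = 2*2 + 1, so a_6 = 2.
  2 = 2*1 + 0, so a_7 = 2.
so x = [2; 1, 1, 5, 1, 1, 2, 2].
Convergents (p_i = a_i*p_{i-1} + p_{i-2}, q_i = a_i*q_{i-1} + q_{i-2} with p_{-2}=0, p_{-1}=1, q_{-2}=1, q_{-1}=0), until the denominator exceeds 22:
  i=0: a_0=2, p_0 = 2*1 + 0 = 2, q_0 = 2*0 + 1 = 1.
  i=1: a_1=1, p_1 = 1*2 + 1 = 3, q_1 = 1*1 + 0 = 1.
  i=2: a_2=1, p_2 = 1*3 + 2 = 5, q_2 = 1*1 + 1 = 2.
  i=3: a_3=5, p_3 = 5*5 + 3 = 28, q_3 = 5*2 + 1 = 11.
  i=4: a_4=1, p_4 = 1*28 + 5 = 33, q_4 = 1*11 + 2 = 13.
  i=5: a_5=1, p_5 = 1*33 + 28 = 61, q_5 = 1*13 + 11 = 24.
q_5 = 24 > 22, so the last convergent with denominator <= 22 is p_4/q_4 = 33/13.
The closest fraction with denominator <= 22 is either p_4/q_4 or the intermediate fraction (k*p_4 + p_3)/(k*q_4 + q_3) with the largest k >= 1 whose denominator stays <= 22; these approach x as k grows, and every other convergent or intermediate fraction in range is farther away.
Largest k: floor((22 - q_3)/q_4) = floor((22 - 11)/13) = 0.
Since k = 0, no intermediate fraction beyond p_4/q_4 has denominator <= 22, so the convergent 33/13 is the closest (its error is |371*13 - 33*146|/(146*13) = 5/1898).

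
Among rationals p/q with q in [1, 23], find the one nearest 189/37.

97/19

Expand x = 189/37 as a continued fraction with the Euclidean algorithm:
  189 = 5*37 + 4, so a_0 = 5.
  37 = 9*4 + 1, so a_1 = 9.
  4 = 4*1 + 0, so a_2 = 4.
so x = [5; 9, 4].
Convergents (p_i = a_i*p_{i-1} + p_{i-2}, q_i = a_i*q_{i-1} + q_{i-2} with p_{-2}=0, p_{-1}=1, q_{-2}=1, q_{-1}=0), until the denominator exceeds 23:
  i=0: a_0=5, p_0 = 5*1 + 0 = 5, q_0 = 5*0 + 1 = 1.
  i=1: a_1=9, p_1 = 9*5 + 1 = 46, q_1 = 9*1 + 0 = 9.
  i=2: a_2=4, p_2 = 4*46 + 5 = 189, q_2 = 4*9 + 1 = 37.
q_2 = 37 > 23, so the last convergent with denominator <= 23 is p_1/q_1 = 46/9.
The closest fraction with denominator <= 23 is either p_1/q_1 or the intermediate fraction (k*p_1 + p_0)/(k*q_1 + q_0) with the largest k >= 1 whose denominator stays <= 23; these approach x as k grows, and every other convergent or intermediate fraction in range is farther away.
Largest k: floor((23 - q_0)/q_1) = floor((23 - 1)/9) = 2.
That gives (2*46 + 5)/(2*9 + 1) = 97/19.
Compare the errors: |x - 46/9| = |189*9 - 46*37|/(37*9) = 1/333, and |x - 97/19| = |189*19 - 97*37|/(37*19) = 2/703.
Cross-multiplying, 2*333 = 666 < 703 = 1*703, so 2/703 is smaller: the intermediate fraction 97/19 is closer to x than 46/9.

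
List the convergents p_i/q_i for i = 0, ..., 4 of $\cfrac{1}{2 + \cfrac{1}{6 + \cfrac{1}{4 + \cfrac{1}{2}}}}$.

Using the convergent recurrence p_i = a_i*p_{i-1} + p_{i-2}, q_i = a_i*q_{i-1} + q_{i-2} with p_{-2}=0, p_{-1}=1, q_{-2}=1, q_{-1}=0:
  i=0: a_0=0, p_0 = 0*1 + 0 = 0, q_0 = 0*0 + 1 = 1.
  i=1: a_1=2, p_1 = 2*0 + 1 = 1, q_1 = 2*1 + 0 = 2.
  i=2: a_2=6, p_2 = 6*1 + 0 = 6, q_2 = 6*2 + 1 = 13.
  i=3: a_3=4, p_3 = 4*6 + 1 = 25, q_3 = 4*13 + 2 = 54.
  i=4: a_4=2, p_4 = 2*25 + 6 = 56, q_4 = 2*54 + 13 = 121.

0/1, 1/2, 6/13, 25/54, 56/121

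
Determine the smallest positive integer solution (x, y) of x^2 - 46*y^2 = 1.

First expand sqrt(46) as a continued fraction. With x_i = (sqrt(46) + m_i)/d_i and (m_0, d_0) = (0, 1): a_0 = floor(sqrt(46)) = 6, since 6^2 = 36 <= 46 < 49 = 7^2.
Iterate m_{i+1} = d_i*a_i - m_i, d_{i+1} = (46 - m_{i+1}^2)/d_i, a_{i+1} = floor((a_0 + m_{i+1})/d_{i+1}):
  m_1 = 1*6 - 0 = 6, d_1 = (46 - 6^2)/1 = 10/1 = 10, a_1 = floor((6 + 6)/10) = 1.
  m_2 = 10*1 - 6 = 4, d_2 = (46 - 4^2)/10 = 30/10 = 3, a_2 = floor((6 + 4)/3) = 3.
  m_3 = 3*3 - 4 = 5, d_3 = (46 - 5^2)/3 = 21/3 = 7, a_3 = floor((6 + 5)/7) = 1.
  m_4 = 7*1 - 5 = 2, d_4 = (46 - 2^2)/7 = 42/7 = 6, a_4 = floor((6 + 2)/6) = 1.
  m_5 = 6*1 - 2 = 4, d_5 = (46 - 4^2)/6 = 30/6 = 5, a_5 = floor((6 + 4)/5) = 2.
  m_6 = 5*2 - 4 = 6, d_6 = (46 - 6^2)/5 = 10/5 = 2, a_6 = floor((6 + 6)/2) = 6.
  m_7 = 2*6 - 6 = 6, d_7 = (46 - 6^2)/2 = 10/2 = 5, a_7 = floor((6 + 6)/5) = 2.
  m_8 = 5*2 - 6 = 4, d_8 = (46 - 4^2)/5 = 30/5 = 6, a_8 = floor((6 + 4)/6) = 1.
  m_9 = 6*1 - 4 = 2, d_9 = (46 - 2^2)/6 = 42/6 = 7, a_9 = floor((6 + 2)/7) = 1.
  m_10 = 7*1 - 2 = 5, d_10 = (46 - 5^2)/7 = 21/7 = 3, a_10 = floor((6 + 5)/3) = 3.
  m_11 = 3*3 - 5 = 4, d_11 = (46 - 4^2)/3 = 30/3 = 10, a_11 = floor((6 + 4)/10) = 1.
  m_12 = 10*1 - 4 = 6, d_12 = (46 - 6^2)/10 = 10/10 = 1, a_12 = floor((6 + 6)/1) = 12.
  m_13 = 1*12 - 6 = 6, d_13 = (46 - 6^2)/1 = 10/1 = 10: (m_13, d_13) = (m_1, d_1) = (6, 10), so from here the quotients repeat a_1, ..., a_12; the period length is 12.
So sqrt(46) = [6; (1, 3, 1, 1, 2, 6, 2, 1, 1, 3, 1, 12)] with period length k = 12.
k is even, so the fundamental solution of x^2 - 46y^2 = 1 is (p_{k-1}, q_{k-1}) = (p_11, q_11); compute convergents through index 11.
Convergents (p_i = a_i*p_{i-1} + p_{i-2}, q_i = a_i*q_{i-1} + q_{i-2} with p_{-2}=0, p_{-1}=1, q_{-2}=1, q_{-1}=0):
  i=0: a_0=6, p_0 = 6*1 + 0 = 6, q_0 = 6*0 + 1 = 1.
  i=1: a_1=1, p_1 = 1*6 + 1 = 7, q_1 = 1*1 + 0 = 1.
  i=2: a_2=3, p_2 = 3*7 + 6 = 27, q_2 = 3*1 + 1 = 4.
  i=3: a_3=1, p_3 = 1*27 + 7 = 34, q_3 = 1*4 + 1 = 5.
  i=4: a_4=1, p_4 = 1*34 + 27 = 61, q_4 = 1*5 + 4 = 9.
  i=5: a_5=2, p_5 = 2*61 + 34 = 156, q_5 = 2*9 + 5 = 23.
  i=6: a_6=6, p_6 = 6*156 + 61 = 997, q_6 = 6*23 + 9 = 147.
  i=7: a_7=2, p_7 = 2*997 + 156 = 2150, q_7 = 2*147 + 23 = 317.
  i=8: a_8=1, p_8 = 1*2150 + 997 = 3147, q_8 = 1*317 + 147 = 464.
  i=9: a_9=1, p_9 = 1*3147 + 2150 = 5297, q_9 = 1*464 + 317 = 781.
  i=10: a_10=3, p_10 = 3*5297 + 3147 = 19038, q_10 = 3*781 + 464 = 2807.
  i=11: a_11=1, p_11 = 1*19038 + 5297 = 24335, q_11 = 1*2807 + 781 = 3588.
Check: 24335^2 - 46*3588^2 = 592192225 - 592192224 = 1, so (x, y) = (24335, 3588) solves the equation, and by the theorem it is the least positive solution.

(x, y) = (24335, 3588)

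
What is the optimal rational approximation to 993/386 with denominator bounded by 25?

18/7

Expand x = 993/386 as a continued fraction with the Euclidean algorithm:
  993 = 2*386 + 221, so a_0 = 2.
  386 = 1*221 + 165, so a_1 = 1.
  221 = 1*165 + 56, so a_2 = 1.
  165 = 2*56 + 53, so a_3 = 2.
  56 = 1*53 + 3, so a_4 = 1.
  53 = 17*3 + 2, so a_5 = 17.
  3 = 1*2 + 1, so a_6 = 1.
  2 = 2*1 + 0, so a_7 = 2.
so x = [2; 1, 1, 2, 1, 17, 1, 2].
Convergents (p_i = a_i*p_{i-1} + p_{i-2}, q_i = a_i*q_{i-1} + q_{i-2} with p_{-2}=0, p_{-1}=1, q_{-2}=1, q_{-1}=0), until the denominator exceeds 25:
  i=0: a_0=2, p_0 = 2*1 + 0 = 2, q_0 = 2*0 + 1 = 1.
  i=1: a_1=1, p_1 = 1*2 + 1 = 3, q_1 = 1*1 + 0 = 1.
  i=2: a_2=1, p_2 = 1*3 + 2 = 5, q_2 = 1*1 + 1 = 2.
  i=3: a_3=2, p_3 = 2*5 + 3 = 13, q_3 = 2*2 + 1 = 5.
  i=4: a_4=1, p_4 = 1*13 + 5 = 18, q_4 = 1*5 + 2 = 7.
  i=5: a_5=17, p_5 = 17*18 + 13 = 319, q_5 = 17*7 + 5 = 124.
q_5 = 124 > 25, so the last convergent with denominator <= 25 is p_4/q_4 = 18/7.
The closest fraction with denominator <= 25 is either p_4/q_4 or the intermediate fraction (k*p_4 + p_3)/(k*q_4 + q_3) with the largest k >= 1 whose denominator stays <= 25; these approach x as k grows, and every other convergent or intermediate fraction in range is farther away.
Largest k: floor((25 - q_3)/q_4) = floor((25 - 5)/7) = 2.
That gives (2*18 + 13)/(2*7 + 5) = 49/19.
Compare the errors: |x - 18/7| = |993*7 - 18*386|/(386*7) = 3/2702, and |x - 49/19| = |993*19 - 49*386|/(386*19) = 47/7334.
Cross-multiplying, 3*7334 = 22002 < 126994 = 47*2702, so 3/2702 is smaller: the convergent 18/7 is closer to x than 49/19.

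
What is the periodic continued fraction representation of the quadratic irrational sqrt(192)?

[13; (1, 5, 1, 26)]

Write x_i = (sqrt(192) + m_i)/d_i with (m_0, d_0) = (0, 1). a_0 = floor(sqrt(192)) = 13, since 13^2 = 169 <= 192 < 196 = 14^2.
Iterate m_{i+1} = d_i*a_i - m_i, d_{i+1} = (192 - m_{i+1}^2)/d_i, a_{i+1} = floor((a_0 + m_{i+1})/d_{i+1}):
  m_1 = 1*13 - 0 = 13, d_1 = (192 - 13^2)/1 = 23/1 = 23, a_1 = floor((13 + 13)/23) = 1.
  m_2 = 23*1 - 13 = 10, d_2 = (192 - 10^2)/23 = 92/23 = 4, a_2 = floor((13 + 10)/4) = 5.
  m_3 = 4*5 - 10 = 10, d_3 = (192 - 10^2)/4 = 92/4 = 23, a_3 = floor((13 + 10)/23) = 1.
  m_4 = 23*1 - 10 = 13, d_4 = (192 - 13^2)/23 = 23/23 = 1, a_4 = floor((13 + 13)/1) = 26.
  m_5 = 1*26 - 13 = 13, d_5 = (192 - 13^2)/1 = 23/1 = 23: (m_5, d_5) = (m_1, d_1) = (13, 23), so from here the quotients repeat a_1, ..., a_4; the period length is 4.
Hence the expansion of sqrt(192) is a_0 = 13 followed by the repeating block 1, 5, 1, 26 (period 4).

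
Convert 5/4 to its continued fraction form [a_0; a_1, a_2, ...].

Run the Euclidean algorithm on 5 and 4; the successive quotients are the partial quotients a_0, a_1, ... (each step inverts the fractional part left over by the previous one):
  5 = 1*4 + 1, so a_0 = 1.
  4 = 4*1 + 0, so a_1 = 4.
The remainder reaches 0 after 2 divisions, so the expansion has 2 partial quotients, read off in order.

[1; 4]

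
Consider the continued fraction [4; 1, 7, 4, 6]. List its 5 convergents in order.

4/1, 5/1, 39/8, 161/33, 1005/206

Using the convergent recurrence p_i = a_i*p_{i-1} + p_{i-2}, q_i = a_i*q_{i-1} + q_{i-2} with p_{-2}=0, p_{-1}=1, q_{-2}=1, q_{-1}=0:
  i=0: a_0=4, p_0 = 4*1 + 0 = 4, q_0 = 4*0 + 1 = 1.
  i=1: a_1=1, p_1 = 1*4 + 1 = 5, q_1 = 1*1 + 0 = 1.
  i=2: a_2=7, p_2 = 7*5 + 4 = 39, q_2 = 7*1 + 1 = 8.
  i=3: a_3=4, p_3 = 4*39 + 5 = 161, q_3 = 4*8 + 1 = 33.
  i=4: a_4=6, p_4 = 6*161 + 39 = 1005, q_4 = 6*33 + 8 = 206.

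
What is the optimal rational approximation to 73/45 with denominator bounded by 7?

8/5

Expand x = 73/45 as a continued fraction with the Euclidean algorithm:
  73 = 1*45 + 28, so a_0 = 1.
  45 = 1*28 + 17, so a_1 = 1.
  28 = 1*17 + 11, so a_2 = 1.
  17 = 1*11 + 6, so a_3 = 1.
  11 = 1*6 + 5, so a_4 = 1.
  6 = 1*5 + 1, so a_5 = 1.
  5 = 5*1 + 0, so a_6 = 5.
so x = [1; 1, 1, 1, 1, 1, 5].
Convergents (p_i = a_i*p_{i-1} + p_{i-2}, q_i = a_i*q_{i-1} + q_{i-2} with p_{-2}=0, p_{-1}=1, q_{-2}=1, q_{-1}=0), until the denominator exceeds 7:
  i=0: a_0=1, p_0 = 1*1 + 0 = 1, q_0 = 1*0 + 1 = 1.
  i=1: a_1=1, p_1 = 1*1 + 1 = 2, q_1 = 1*1 + 0 = 1.
  i=2: a_2=1, p_2 = 1*2 + 1 = 3, q_2 = 1*1 + 1 = 2.
  i=3: a_3=1, p_3 = 1*3 + 2 = 5, q_3 = 1*2 + 1 = 3.
  i=4: a_4=1, p_4 = 1*5 + 3 = 8, q_4 = 1*3 + 2 = 5.
  i=5: a_5=1, p_5 = 1*8 + 5 = 13, q_5 = 1*5 + 3 = 8.
q_5 = 8 > 7, so the last convergent with denominator <= 7 is p_4/q_4 = 8/5.
The closest fraction with denominator <= 7 is either p_4/q_4 or the intermediate fraction (k*p_4 + p_3)/(k*q_4 + q_3) with the largest k >= 1 whose denominator stays <= 7; these approach x as k grows, and every other convergent or intermediate fraction in range is farther away.
Largest k: floor((7 - q_3)/q_4) = floor((7 - 3)/5) = 0.
Since k = 0, no intermediate fraction beyond p_4/q_4 has denominator <= 7, so the convergent 8/5 is the closest (its error is |73*5 - 8*45|/(45*5) = 5/225).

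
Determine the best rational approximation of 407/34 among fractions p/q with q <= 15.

12/1

Expand x = 407/34 as a continued fraction with the Euclidean algorithm:
  407 = 11*34 + 33, so a_0 = 11.
  34 = 1*33 + 1, so a_1 = 1.
  33 = 33*1 + 0, so a_2 = 33.
so x = [11; 1, 33].
Convergents (p_i = a_i*p_{i-1} + p_{i-2}, q_i = a_i*q_{i-1} + q_{i-2} with p_{-2}=0, p_{-1}=1, q_{-2}=1, q_{-1}=0), until the denominator exceeds 15:
  i=0: a_0=11, p_0 = 11*1 + 0 = 11, q_0 = 11*0 + 1 = 1.
  i=1: a_1=1, p_1 = 1*11 + 1 = 12, q_1 = 1*1 + 0 = 1.
  i=2: a_2=33, p_2 = 33*12 + 11 = 407, q_2 = 33*1 + 1 = 34.
q_2 = 34 > 15, so the last convergent with denominator <= 15 is p_1/q_1 = 12/1.
The closest fraction with denominator <= 15 is either p_1/q_1 or the intermediate fraction (k*p_1 + p_0)/(k*q_1 + q_0) with the largest k >= 1 whose denominator stays <= 15; these approach x as k grows, and every other convergent or intermediate fraction in range is farther away.
Largest k: floor((15 - q_0)/q_1) = floor((15 - 1)/1) = 14.
That gives (14*12 + 11)/(14*1 + 1) = 179/15.
Compare the errors: |x - 12/1| = |407*1 - 12*34|/(34*1) = 1/34, and |x - 179/15| = |407*15 - 179*34|/(34*15) = 19/510.
Cross-multiplying, 1*510 = 510 < 646 = 19*34, so 1/34 is smaller: the convergent 12/1 is closer to x than 179/15.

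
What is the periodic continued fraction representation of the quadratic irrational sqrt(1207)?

Write x_i = (sqrt(1207) + m_i)/d_i with (m_0, d_0) = (0, 1). a_0 = floor(sqrt(1207)) = 34, since 34^2 = 1156 <= 1207 < 1225 = 35^2.
Iterate m_{i+1} = d_i*a_i - m_i, d_{i+1} = (1207 - m_{i+1}^2)/d_i, a_{i+1} = floor((a_0 + m_{i+1})/d_{i+1}):
  m_1 = 1*34 - 0 = 34, d_1 = (1207 - 34^2)/1 = 51/1 = 51, a_1 = floor((34 + 34)/51) = 1.
  m_2 = 51*1 - 34 = 17, d_2 = (1207 - 17^2)/51 = 918/51 = 18, a_2 = floor((34 + 17)/18) = 2.
  m_3 = 18*2 - 17 = 19, d_3 = (1207 - 19^2)/18 = 846/18 = 47, a_3 = floor((34 + 19)/47) = 1.
  m_4 = 47*1 - 19 = 28, d_4 = (1207 - 28^2)/47 = 423/47 = 9, a_4 = floor((34 + 28)/9) = 6.
  m_5 = 9*6 - 28 = 26, d_5 = (1207 - 26^2)/9 = 531/9 = 59, a_5 = floor((34 + 26)/59) = 1.
  m_6 = 59*1 - 26 = 33, d_6 = (1207 - 33^2)/59 = 118/59 = 2, a_6 = floor((34 + 33)/2) = 33.
  m_7 = 2*33 - 33 = 33, d_7 = (1207 - 33^2)/2 = 118/2 = 59, a_7 = floor((34 + 33)/59) = 1.
  m_8 = 59*1 - 33 = 26, d_8 = (1207 - 26^2)/59 = 531/59 = 9, a_8 = floor((34 + 26)/9) = 6.
  m_9 = 9*6 - 26 = 28, d_9 = (1207 - 28^2)/9 = 423/9 = 47, a_9 = floor((34 + 28)/47) = 1.
  m_10 = 47*1 - 28 = 19, d_10 = (1207 - 19^2)/47 = 846/47 = 18, a_10 = floor((34 + 19)/18) = 2.
  m_11 = 18*2 - 19 = 17, d_11 = (1207 - 17^2)/18 = 918/18 = 51, a_11 = floor((34 + 17)/51) = 1.
  m_12 = 51*1 - 17 = 34, d_12 = (1207 - 34^2)/51 = 51/51 = 1, a_12 = floor((34 + 34)/1) = 68.
  m_13 = 1*68 - 34 = 34, d_13 = (1207 - 34^2)/1 = 51/1 = 51: (m_13, d_13) = (m_1, d_1) = (34, 51), so from here the quotients repeat a_1, ..., a_12; the period length is 12.
Hence the expansion of sqrt(1207) is a_0 = 34 followed by the repeating block 1, 2, 1, 6, 1, 33, 1, 6, 1, 2, 1, 68 (period 12).

[34; (1, 2, 1, 6, 1, 33, 1, 6, 1, 2, 1, 68)]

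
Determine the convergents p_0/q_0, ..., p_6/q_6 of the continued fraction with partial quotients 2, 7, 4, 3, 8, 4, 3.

Using the convergent recurrence p_i = a_i*p_{i-1} + p_{i-2}, q_i = a_i*q_{i-1} + q_{i-2} with p_{-2}=0, p_{-1}=1, q_{-2}=1, q_{-1}=0:
  i=0: a_0=2, p_0 = 2*1 + 0 = 2, q_0 = 2*0 + 1 = 1.
  i=1: a_1=7, p_1 = 7*2 + 1 = 15, q_1 = 7*1 + 0 = 7.
  i=2: a_2=4, p_2 = 4*15 + 2 = 62, q_2 = 4*7 + 1 = 29.
  i=3: a_3=3, p_3 = 3*62 + 15 = 201, q_3 = 3*29 + 7 = 94.
  i=4: a_4=8, p_4 = 8*201 + 62 = 1670, q_4 = 8*94 + 29 = 781.
  i=5: a_5=4, p_5 = 4*1670 + 201 = 6881, q_5 = 4*781 + 94 = 3218.
  i=6: a_6=3, p_6 = 3*6881 + 1670 = 22313, q_6 = 3*3218 + 781 = 10435.

2/1, 15/7, 62/29, 201/94, 1670/781, 6881/3218, 22313/10435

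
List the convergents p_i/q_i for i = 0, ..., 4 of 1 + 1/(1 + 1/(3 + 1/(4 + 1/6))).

1/1, 2/1, 7/4, 30/17, 187/106

Using the convergent recurrence p_i = a_i*p_{i-1} + p_{i-2}, q_i = a_i*q_{i-1} + q_{i-2} with p_{-2}=0, p_{-1}=1, q_{-2}=1, q_{-1}=0:
  i=0: a_0=1, p_0 = 1*1 + 0 = 1, q_0 = 1*0 + 1 = 1.
  i=1: a_1=1, p_1 = 1*1 + 1 = 2, q_1 = 1*1 + 0 = 1.
  i=2: a_2=3, p_2 = 3*2 + 1 = 7, q_2 = 3*1 + 1 = 4.
  i=3: a_3=4, p_3 = 4*7 + 2 = 30, q_3 = 4*4 + 1 = 17.
  i=4: a_4=6, p_4 = 6*30 + 7 = 187, q_4 = 6*17 + 4 = 106.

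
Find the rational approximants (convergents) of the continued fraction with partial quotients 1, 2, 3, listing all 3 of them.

Using the convergent recurrence p_i = a_i*p_{i-1} + p_{i-2}, q_i = a_i*q_{i-1} + q_{i-2} with p_{-2}=0, p_{-1}=1, q_{-2}=1, q_{-1}=0:
  i=0: a_0=1, p_0 = 1*1 + 0 = 1, q_0 = 1*0 + 1 = 1.
  i=1: a_1=2, p_1 = 2*1 + 1 = 3, q_1 = 2*1 + 0 = 2.
  i=2: a_2=3, p_2 = 3*3 + 1 = 10, q_2 = 3*2 + 1 = 7.

1/1, 3/2, 10/7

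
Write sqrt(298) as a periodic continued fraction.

[17; (3, 1, 4, 5, 1, 1, 5, 4, 1, 3, 34)]

Write x_i = (sqrt(298) + m_i)/d_i with (m_0, d_0) = (0, 1). a_0 = floor(sqrt(298)) = 17, since 17^2 = 289 <= 298 < 324 = 18^2.
Iterate m_{i+1} = d_i*a_i - m_i, d_{i+1} = (298 - m_{i+1}^2)/d_i, a_{i+1} = floor((a_0 + m_{i+1})/d_{i+1}):
  m_1 = 1*17 - 0 = 17, d_1 = (298 - 17^2)/1 = 9/1 = 9, a_1 = floor((17 + 17)/9) = 3.
  m_2 = 9*3 - 17 = 10, d_2 = (298 - 10^2)/9 = 198/9 = 22, a_2 = floor((17 + 10)/22) = 1.
  m_3 = 22*1 - 10 = 12, d_3 = (298 - 12^2)/22 = 154/22 = 7, a_3 = floor((17 + 12)/7) = 4.
  m_4 = 7*4 - 12 = 16, d_4 = (298 - 16^2)/7 = 42/7 = 6, a_4 = floor((17 + 16)/6) = 5.
  m_5 = 6*5 - 16 = 14, d_5 = (298 - 14^2)/6 = 102/6 = 17, a_5 = floor((17 + 14)/17) = 1.
  m_6 = 17*1 - 14 = 3, d_6 = (298 - 3^2)/17 = 289/17 = 17, a_6 = floor((17 + 3)/17) = 1.
  m_7 = 17*1 - 3 = 14, d_7 = (298 - 14^2)/17 = 102/17 = 6, a_7 = floor((17 + 14)/6) = 5.
  m_8 = 6*5 - 14 = 16, d_8 = (298 - 16^2)/6 = 42/6 = 7, a_8 = floor((17 + 16)/7) = 4.
  m_9 = 7*4 - 16 = 12, d_9 = (298 - 12^2)/7 = 154/7 = 22, a_9 = floor((17 + 12)/22) = 1.
  m_10 = 22*1 - 12 = 10, d_10 = (298 - 10^2)/22 = 198/22 = 9, a_10 = floor((17 + 10)/9) = 3.
  m_11 = 9*3 - 10 = 17, d_11 = (298 - 17^2)/9 = 9/9 = 1, a_11 = floor((17 + 17)/1) = 34.
  m_12 = 1*34 - 17 = 17, d_12 = (298 - 17^2)/1 = 9/1 = 9: (m_12, d_12) = (m_1, d_1) = (17, 9), so from here the quotients repeat a_1, ..., a_11; the period length is 11.
Hence the expansion of sqrt(298) is a_0 = 17 followed by the repeating block 3, 1, 4, 5, 1, 1, 5, 4, 1, 3, 34 (period 11).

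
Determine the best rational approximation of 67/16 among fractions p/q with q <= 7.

Expand x = 67/16 as a continued fraction with the Euclidean algorithm:
  67 = 4*16 + 3, so a_0 = 4.
  16 = 5*3 + 1, so a_1 = 5.
  3 = 3*1 + 0, so a_2 = 3.
so x = [4; 5, 3].
Convergents (p_i = a_i*p_{i-1} + p_{i-2}, q_i = a_i*q_{i-1} + q_{i-2} with p_{-2}=0, p_{-1}=1, q_{-2}=1, q_{-1}=0), until the denominator exceeds 7:
  i=0: a_0=4, p_0 = 4*1 + 0 = 4, q_0 = 4*0 + 1 = 1.
  i=1: a_1=5, p_1 = 5*4 + 1 = 21, q_1 = 5*1 + 0 = 5.
  i=2: a_2=3, p_2 = 3*21 + 4 = 67, q_2 = 3*5 + 1 = 16.
q_2 = 16 > 7, so the last convergent with denominator <= 7 is p_1/q_1 = 21/5.
The closest fraction with denominator <= 7 is either p_1/q_1 or the intermediate fraction (k*p_1 + p_0)/(k*q_1 + q_0) with the largest k >= 1 whose denominator stays <= 7; these approach x as k grows, and every other convergent or intermediate fraction in range is farther away.
Largest k: floor((7 - q_0)/q_1) = floor((7 - 1)/5) = 1.
That gives (1*21 + 4)/(1*5 + 1) = 25/6.
Compare the errors: |x - 21/5| = |67*5 - 21*16|/(16*5) = 1/80, and |x - 25/6| = |67*6 - 25*16|/(16*6) = 2/96.
Cross-multiplying, 1*96 = 96 < 160 = 2*80, so 1/80 is smaller: the convergent 21/5 is closer to x than 25/6.

21/5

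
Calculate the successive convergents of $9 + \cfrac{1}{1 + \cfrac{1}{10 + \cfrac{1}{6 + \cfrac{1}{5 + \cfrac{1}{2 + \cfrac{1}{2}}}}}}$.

Using the convergent recurrence p_i = a_i*p_{i-1} + p_{i-2}, q_i = a_i*q_{i-1} + q_{i-2} with p_{-2}=0, p_{-1}=1, q_{-2}=1, q_{-1}=0:
  i=0: a_0=9, p_0 = 9*1 + 0 = 9, q_0 = 9*0 + 1 = 1.
  i=1: a_1=1, p_1 = 1*9 + 1 = 10, q_1 = 1*1 + 0 = 1.
  i=2: a_2=10, p_2 = 10*10 + 9 = 109, q_2 = 10*1 + 1 = 11.
  i=3: a_3=6, p_3 = 6*109 + 10 = 664, q_3 = 6*11 + 1 = 67.
  i=4: a_4=5, p_4 = 5*664 + 109 = 3429, q_4 = 5*67 + 11 = 346.
  i=5: a_5=2, p_5 = 2*3429 + 664 = 7522, q_5 = 2*346 + 67 = 759.
  i=6: a_6=2, p_6 = 2*7522 + 3429 = 18473, q_6 = 2*759 + 346 = 1864.

9/1, 10/1, 109/11, 664/67, 3429/346, 7522/759, 18473/1864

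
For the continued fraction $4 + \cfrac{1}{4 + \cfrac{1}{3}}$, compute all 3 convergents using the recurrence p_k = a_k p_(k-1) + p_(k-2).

Using the convergent recurrence p_i = a_i*p_{i-1} + p_{i-2}, q_i = a_i*q_{i-1} + q_{i-2} with p_{-2}=0, p_{-1}=1, q_{-2}=1, q_{-1}=0:
  i=0: a_0=4, p_0 = 4*1 + 0 = 4, q_0 = 4*0 + 1 = 1.
  i=1: a_1=4, p_1 = 4*4 + 1 = 17, q_1 = 4*1 + 0 = 4.
  i=2: a_2=3, p_2 = 3*17 + 4 = 55, q_2 = 3*4 + 1 = 13.

4/1, 17/4, 55/13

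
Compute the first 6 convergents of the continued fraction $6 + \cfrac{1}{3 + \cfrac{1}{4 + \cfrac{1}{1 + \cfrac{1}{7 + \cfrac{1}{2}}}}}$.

6/1, 19/3, 82/13, 101/16, 789/125, 1679/266

Using the convergent recurrence p_i = a_i*p_{i-1} + p_{i-2}, q_i = a_i*q_{i-1} + q_{i-2} with p_{-2}=0, p_{-1}=1, q_{-2}=1, q_{-1}=0:
  i=0: a_0=6, p_0 = 6*1 + 0 = 6, q_0 = 6*0 + 1 = 1.
  i=1: a_1=3, p_1 = 3*6 + 1 = 19, q_1 = 3*1 + 0 = 3.
  i=2: a_2=4, p_2 = 4*19 + 6 = 82, q_2 = 4*3 + 1 = 13.
  i=3: a_3=1, p_3 = 1*82 + 19 = 101, q_3 = 1*13 + 3 = 16.
  i=4: a_4=7, p_4 = 7*101 + 82 = 789, q_4 = 7*16 + 13 = 125.
  i=5: a_5=2, p_5 = 2*789 + 101 = 1679, q_5 = 2*125 + 16 = 266.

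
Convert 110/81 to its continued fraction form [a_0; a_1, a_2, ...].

[1; 2, 1, 3, 1, 5]

Run the Euclidean algorithm on 110 and 81; the successive quotients are the partial quotients a_0, a_1, ... (each step inverts the fractional part left over by the previous one):
  110 = 1*81 + 29, so a_0 = 1.
  81 = 2*29 + 23, so a_1 = 2.
  29 = 1*23 + 6, so a_2 = 1.
  23 = 3*6 + 5, so a_3 = 3.
  6 = 1*5 + 1, so a_4 = 1.
  5 = 5*1 + 0, so a_5 = 5.
The remainder reaches 0 after 6 divisions, so the expansion has 6 partial quotients, read off in order.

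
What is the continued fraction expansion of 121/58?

[2; 11, 1, 1, 2]

Run the Euclidean algorithm on 121 and 58; the successive quotients are the partial quotients a_0, a_1, ... (each step inverts the fractional part left over by the previous one):
  121 = 2*58 + 5, so a_0 = 2.
  58 = 11*5 + 3, so a_1 = 11.
  5 = 1*3 + 2, so a_2 = 1.
  3 = 1*2 + 1, so a_3 = 1.
  2 = 2*1 + 0, so a_4 = 2.
The remainder reaches 0 after 5 divisions, so the expansion has 5 partial quotients, read off in order.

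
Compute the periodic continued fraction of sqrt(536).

[23; (6, 1, 1, 2, 5, 2, 1, 1, 6, 46)]

Write x_i = (sqrt(536) + m_i)/d_i with (m_0, d_0) = (0, 1). a_0 = floor(sqrt(536)) = 23, since 23^2 = 529 <= 536 < 576 = 24^2.
Iterate m_{i+1} = d_i*a_i - m_i, d_{i+1} = (536 - m_{i+1}^2)/d_i, a_{i+1} = floor((a_0 + m_{i+1})/d_{i+1}):
  m_1 = 1*23 - 0 = 23, d_1 = (536 - 23^2)/1 = 7/1 = 7, a_1 = floor((23 + 23)/7) = 6.
  m_2 = 7*6 - 23 = 19, d_2 = (536 - 19^2)/7 = 175/7 = 25, a_2 = floor((23 + 19)/25) = 1.
  m_3 = 25*1 - 19 = 6, d_3 = (536 - 6^2)/25 = 500/25 = 20, a_3 = floor((23 + 6)/20) = 1.
  m_4 = 20*1 - 6 = 14, d_4 = (536 - 14^2)/20 = 340/20 = 17, a_4 = floor((23 + 14)/17) = 2.
  m_5 = 17*2 - 14 = 20, d_5 = (536 - 20^2)/17 = 136/17 = 8, a_5 = floor((23 + 20)/8) = 5.
  m_6 = 8*5 - 20 = 20, d_6 = (536 - 20^2)/8 = 136/8 = 17, a_6 = floor((23 + 20)/17) = 2.
  m_7 = 17*2 - 20 = 14, d_7 = (536 - 14^2)/17 = 340/17 = 20, a_7 = floor((23 + 14)/20) = 1.
  m_8 = 20*1 - 14 = 6, d_8 = (536 - 6^2)/20 = 500/20 = 25, a_8 = floor((23 + 6)/25) = 1.
  m_9 = 25*1 - 6 = 19, d_9 = (536 - 19^2)/25 = 175/25 = 7, a_9 = floor((23 + 19)/7) = 6.
  m_10 = 7*6 - 19 = 23, d_10 = (536 - 23^2)/7 = 7/7 = 1, a_10 = floor((23 + 23)/1) = 46.
  m_11 = 1*46 - 23 = 23, d_11 = (536 - 23^2)/1 = 7/1 = 7: (m_11, d_11) = (m_1, d_1) = (23, 7), so from here the quotients repeat a_1, ..., a_10; the period length is 10.
Hence the expansion of sqrt(536) is a_0 = 23 followed by the repeating block 6, 1, 1, 2, 5, 2, 1, 1, 6, 46 (period 10).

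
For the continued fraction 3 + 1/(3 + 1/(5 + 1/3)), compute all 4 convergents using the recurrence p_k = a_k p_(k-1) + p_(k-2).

3/1, 10/3, 53/16, 169/51

Using the convergent recurrence p_i = a_i*p_{i-1} + p_{i-2}, q_i = a_i*q_{i-1} + q_{i-2} with p_{-2}=0, p_{-1}=1, q_{-2}=1, q_{-1}=0:
  i=0: a_0=3, p_0 = 3*1 + 0 = 3, q_0 = 3*0 + 1 = 1.
  i=1: a_1=3, p_1 = 3*3 + 1 = 10, q_1 = 3*1 + 0 = 3.
  i=2: a_2=5, p_2 = 5*10 + 3 = 53, q_2 = 5*3 + 1 = 16.
  i=3: a_3=3, p_3 = 3*53 + 10 = 169, q_3 = 3*16 + 3 = 51.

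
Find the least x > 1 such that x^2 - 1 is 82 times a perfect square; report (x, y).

First expand sqrt(82) as a continued fraction. With x_i = (sqrt(82) + m_i)/d_i and (m_0, d_0) = (0, 1): a_0 = floor(sqrt(82)) = 9, since 9^2 = 81 <= 82 < 100 = 10^2.
Iterate m_{i+1} = d_i*a_i - m_i, d_{i+1} = (82 - m_{i+1}^2)/d_i, a_{i+1} = floor((a_0 + m_{i+1})/d_{i+1}):
  m_1 = 1*9 - 0 = 9, d_1 = (82 - 9^2)/1 = 1/1 = 1, a_1 = floor((9 + 9)/1) = 18.
  m_2 = 1*18 - 9 = 9, d_2 = (82 - 9^2)/1 = 1/1 = 1: (m_2, d_2) = (m_1, d_1) = (9, 1), so from here the quotient a_1 repeats; the period length is 1.
So sqrt(82) = [9; (18)] with period length k = 1.
k is odd, so (p_{k-1}, q_{k-1}) only solves x^2 - 82y^2 = -1 and the fundamental solution of x^2 - 82y^2 = 1 is (p_{2k-1}, q_{2k-1}) = (p_1, q_1); compute convergents through index 1, running through the period twice.
Convergents (p_i = a_i*p_{i-1} + p_{i-2}, q_i = a_i*q_{i-1} + q_{i-2} with p_{-2}=0, p_{-1}=1, q_{-2}=1, q_{-1}=0):
  i=0: a_0=9, p_0 = 9*1 + 0 = 9, q_0 = 9*0 + 1 = 1.
  i=1: a_1=18, p_1 = 18*9 + 1 = 163, q_1 = 18*1 + 0 = 18.
Indeed p_0^2 - 82*q_0^2 = 81 - 82 = -1, not +1.
Check: 163^2 - 82*18^2 = 26569 - 26568 = 1, so (x, y) = (163, 18) solves the equation, and by the theorem it is the least positive solution.

(x, y) = (163, 18)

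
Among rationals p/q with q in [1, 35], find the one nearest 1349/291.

51/11

Expand x = 1349/291 as a continued fraction with the Euclidean algorithm:
  1349 = 4*291 + 185, so a_0 = 4.
  291 = 1*185 + 106, so a_1 = 1.
  185 = 1*106 + 79, so a_2 = 1.
  106 = 1*79 + 27, so a_3 = 1.
  79 = 2*27 + 25, so a_4 = 2.
  27 = 1*25 + 2, so a_5 = 1.
  25 = 12*2 + 1, so a_6 = 12.
  2 = 2*1 + 0, so a_7 = 2.
so x = [4; 1, 1, 1, 2, 1, 12, 2].
Convergents (p_i = a_i*p_{i-1} + p_{i-2}, q_i = a_i*q_{i-1} + q_{i-2} with p_{-2}=0, p_{-1}=1, q_{-2}=1, q_{-1}=0), until the denominator exceeds 35:
  i=0: a_0=4, p_0 = 4*1 + 0 = 4, q_0 = 4*0 + 1 = 1.
  i=1: a_1=1, p_1 = 1*4 + 1 = 5, q_1 = 1*1 + 0 = 1.
  i=2: a_2=1, p_2 = 1*5 + 4 = 9, q_2 = 1*1 + 1 = 2.
  i=3: a_3=1, p_3 = 1*9 + 5 = 14, q_3 = 1*2 + 1 = 3.
  i=4: a_4=2, p_4 = 2*14 + 9 = 37, q_4 = 2*3 + 2 = 8.
  i=5: a_5=1, p_5 = 1*37 + 14 = 51, q_5 = 1*8 + 3 = 11.
  i=6: a_6=12, p_6 = 12*51 + 37 = 649, q_6 = 12*11 + 8 = 140.
q_6 = 140 > 35, so the last convergent with denominator <= 35 is p_5/q_5 = 51/11.
The closest fraction with denominator <= 35 is either p_5/q_5 or the intermediate fraction (k*p_5 + p_4)/(k*q_5 + q_4) with the largest k >= 1 whose denominator stays <= 35; these approach x as k grows, and every other convergent or intermediate fraction in range is farther away.
Largest k: floor((35 - q_4)/q_5) = floor((35 - 8)/11) = 2.
That gives (2*51 + 37)/(2*11 + 8) = 139/30.
Compare the errors: |x - 51/11| = |1349*11 - 51*291|/(291*11) = 2/3201, and |x - 139/30| = |1349*30 - 139*291|/(291*30) = 21/8730.
Cross-multiplying, 2*8730 = 17460 < 67221 = 21*3201, so 2/3201 is smaller: the convergent 51/11 is closer to x than 139/30.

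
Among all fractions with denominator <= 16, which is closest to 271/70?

31/8

Expand x = 271/70 as a continued fraction with the Euclidean algorithm:
  271 = 3*70 + 61, so a_0 = 3.
  70 = 1*61 + 9, so a_1 = 1.
  61 = 6*9 + 7, so a_2 = 6.
  9 = 1*7 + 2, so a_3 = 1.
  7 = 3*2 + 1, so a_4 = 3.
  2 = 2*1 + 0, so a_5 = 2.
so x = [3; 1, 6, 1, 3, 2].
Convergents (p_i = a_i*p_{i-1} + p_{i-2}, q_i = a_i*q_{i-1} + q_{i-2} with p_{-2}=0, p_{-1}=1, q_{-2}=1, q_{-1}=0), until the denominator exceeds 16:
  i=0: a_0=3, p_0 = 3*1 + 0 = 3, q_0 = 3*0 + 1 = 1.
  i=1: a_1=1, p_1 = 1*3 + 1 = 4, q_1 = 1*1 + 0 = 1.
  i=2: a_2=6, p_2 = 6*4 + 3 = 27, q_2 = 6*1 + 1 = 7.
  i=3: a_3=1, p_3 = 1*27 + 4 = 31, q_3 = 1*7 + 1 = 8.
  i=4: a_4=3, p_4 = 3*31 + 27 = 120, q_4 = 3*8 + 7 = 31.
q_4 = 31 > 16, so the last convergent with denominator <= 16 is p_3/q_3 = 31/8.
The closest fraction with denominator <= 16 is either p_3/q_3 or the intermediate fraction (k*p_3 + p_2)/(k*q_3 + q_2) with the largest k >= 1 whose denominator stays <= 16; these approach x as k grows, and every other convergent or intermediate fraction in range is farther away.
Largest k: floor((16 - q_2)/q_3) = floor((16 - 7)/8) = 1.
That gives (1*31 + 27)/(1*8 + 7) = 58/15.
Compare the errors: |x - 31/8| = |271*8 - 31*70|/(70*8) = 2/560, and |x - 58/15| = |271*15 - 58*70|/(70*15) = 5/1050.
Cross-multiplying, 2*1050 = 2100 < 2800 = 5*560, so 2/560 is smaller: the convergent 31/8 is closer to x than 58/15.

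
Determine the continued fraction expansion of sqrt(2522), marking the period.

[50; (4, 1, 1, 4, 100)]

Write x_i = (sqrt(2522) + m_i)/d_i with (m_0, d_0) = (0, 1). a_0 = floor(sqrt(2522)) = 50, since 50^2 = 2500 <= 2522 < 2601 = 51^2.
Iterate m_{i+1} = d_i*a_i - m_i, d_{i+1} = (2522 - m_{i+1}^2)/d_i, a_{i+1} = floor((a_0 + m_{i+1})/d_{i+1}):
  m_1 = 1*50 - 0 = 50, d_1 = (2522 - 50^2)/1 = 22/1 = 22, a_1 = floor((50 + 50)/22) = 4.
  m_2 = 22*4 - 50 = 38, d_2 = (2522 - 38^2)/22 = 1078/22 = 49, a_2 = floor((50 + 38)/49) = 1.
  m_3 = 49*1 - 38 = 11, d_3 = (2522 - 11^2)/49 = 2401/49 = 49, a_3 = floor((50 + 11)/49) = 1.
  m_4 = 49*1 - 11 = 38, d_4 = (2522 - 38^2)/49 = 1078/49 = 22, a_4 = floor((50 + 38)/22) = 4.
  m_5 = 22*4 - 38 = 50, d_5 = (2522 - 50^2)/22 = 22/22 = 1, a_5 = floor((50 + 50)/1) = 100.
  m_6 = 1*100 - 50 = 50, d_6 = (2522 - 50^2)/1 = 22/1 = 22: (m_6, d_6) = (m_1, d_1) = (50, 22), so from here the quotients repeat a_1, ..., a_5; the period length is 5.
Hence the expansion of sqrt(2522) is a_0 = 50 followed by the repeating block 4, 1, 1, 4, 100 (period 5).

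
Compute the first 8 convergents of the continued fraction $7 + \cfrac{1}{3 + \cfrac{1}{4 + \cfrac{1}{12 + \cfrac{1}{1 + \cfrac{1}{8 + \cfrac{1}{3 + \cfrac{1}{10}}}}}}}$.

Using the convergent recurrence p_i = a_i*p_{i-1} + p_{i-2}, q_i = a_i*q_{i-1} + q_{i-2} with p_{-2}=0, p_{-1}=1, q_{-2}=1, q_{-1}=0:
  i=0: a_0=7, p_0 = 7*1 + 0 = 7, q_0 = 7*0 + 1 = 1.
  i=1: a_1=3, p_1 = 3*7 + 1 = 22, q_1 = 3*1 + 0 = 3.
  i=2: a_2=4, p_2 = 4*22 + 7 = 95, q_2 = 4*3 + 1 = 13.
  i=3: a_3=12, p_3 = 12*95 + 22 = 1162, q_3 = 12*13 + 3 = 159.
  i=4: a_4=1, p_4 = 1*1162 + 95 = 1257, q_4 = 1*159 + 13 = 172.
  i=5: a_5=8, p_5 = 8*1257 + 1162 = 11218, q_5 = 8*172 + 159 = 1535.
  i=6: a_6=3, p_6 = 3*11218 + 1257 = 34911, q_6 = 3*1535 + 172 = 4777.
  i=7: a_7=10, p_7 = 10*34911 + 11218 = 360328, q_7 = 10*4777 + 1535 = 49305.

7/1, 22/3, 95/13, 1162/159, 1257/172, 11218/1535, 34911/4777, 360328/49305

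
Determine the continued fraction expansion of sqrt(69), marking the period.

Write x_i = (sqrt(69) + m_i)/d_i with (m_0, d_0) = (0, 1). a_0 = floor(sqrt(69)) = 8, since 8^2 = 64 <= 69 < 81 = 9^2.
Iterate m_{i+1} = d_i*a_i - m_i, d_{i+1} = (69 - m_{i+1}^2)/d_i, a_{i+1} = floor((a_0 + m_{i+1})/d_{i+1}):
  m_1 = 1*8 - 0 = 8, d_1 = (69 - 8^2)/1 = 5/1 = 5, a_1 = floor((8 + 8)/5) = 3.
  m_2 = 5*3 - 8 = 7, d_2 = (69 - 7^2)/5 = 20/5 = 4, a_2 = floor((8 + 7)/4) = 3.
  m_3 = 4*3 - 7 = 5, d_3 = (69 - 5^2)/4 = 44/4 = 11, a_3 = floor((8 + 5)/11) = 1.
  m_4 = 11*1 - 5 = 6, d_4 = (69 - 6^2)/11 = 33/11 = 3, a_4 = floor((8 + 6)/3) = 4.
  m_5 = 3*4 - 6 = 6, d_5 = (69 - 6^2)/3 = 33/3 = 11, a_5 = floor((8 + 6)/11) = 1.
  m_6 = 11*1 - 6 = 5, d_6 = (69 - 5^2)/11 = 44/11 = 4, a_6 = floor((8 + 5)/4) = 3.
  m_7 = 4*3 - 5 = 7, d_7 = (69 - 7^2)/4 = 20/4 = 5, a_7 = floor((8 + 7)/5) = 3.
  m_8 = 5*3 - 7 = 8, d_8 = (69 - 8^2)/5 = 5/5 = 1, a_8 = floor((8 + 8)/1) = 16.
  m_9 = 1*16 - 8 = 8, d_9 = (69 - 8^2)/1 = 5/1 = 5: (m_9, d_9) = (m_1, d_1) = (8, 5), so from here the quotients repeat a_1, ..., a_8; the period length is 8.
Hence the expansion of sqrt(69) is a_0 = 8 followed by the repeating block 3, 3, 1, 4, 1, 3, 3, 16 (period 8).

[8; (3, 3, 1, 4, 1, 3, 3, 16)]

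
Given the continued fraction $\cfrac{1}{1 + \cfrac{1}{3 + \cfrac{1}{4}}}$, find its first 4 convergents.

Using the convergent recurrence p_i = a_i*p_{i-1} + p_{i-2}, q_i = a_i*q_{i-1} + q_{i-2} with p_{-2}=0, p_{-1}=1, q_{-2}=1, q_{-1}=0:
  i=0: a_0=0, p_0 = 0*1 + 0 = 0, q_0 = 0*0 + 1 = 1.
  i=1: a_1=1, p_1 = 1*0 + 1 = 1, q_1 = 1*1 + 0 = 1.
  i=2: a_2=3, p_2 = 3*1 + 0 = 3, q_2 = 3*1 + 1 = 4.
  i=3: a_3=4, p_3 = 4*3 + 1 = 13, q_3 = 4*4 + 1 = 17.

0/1, 1/1, 3/4, 13/17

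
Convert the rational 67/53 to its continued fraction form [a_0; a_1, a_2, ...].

[1; 3, 1, 3, 1, 2]

Run the Euclidean algorithm on 67 and 53; the successive quotients are the partial quotients a_0, a_1, ... (each step inverts the fractional part left over by the previous one):
  67 = 1*53 + 14, so a_0 = 1.
  53 = 3*14 + 11, so a_1 = 3.
  14 = 1*11 + 3, so a_2 = 1.
  11 = 3*3 + 2, so a_3 = 3.
  3 = 1*2 + 1, so a_4 = 1.
  2 = 2*1 + 0, so a_5 = 2.
The remainder reaches 0 after 6 divisions, so the expansion has 6 partial quotients, read off in order.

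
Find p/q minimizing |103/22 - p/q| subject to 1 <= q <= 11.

14/3

Expand x = 103/22 as a continued fraction with the Euclidean algorithm:
  103 = 4*22 + 15, so a_0 = 4.
  22 = 1*15 + 7, so a_1 = 1.
  15 = 2*7 + 1, so a_2 = 2.
  7 = 7*1 + 0, so a_3 = 7.
so x = [4; 1, 2, 7].
Convergents (p_i = a_i*p_{i-1} + p_{i-2}, q_i = a_i*q_{i-1} + q_{i-2} with p_{-2}=0, p_{-1}=1, q_{-2}=1, q_{-1}=0), until the denominator exceeds 11:
  i=0: a_0=4, p_0 = 4*1 + 0 = 4, q_0 = 4*0 + 1 = 1.
  i=1: a_1=1, p_1 = 1*4 + 1 = 5, q_1 = 1*1 + 0 = 1.
  i=2: a_2=2, p_2 = 2*5 + 4 = 14, q_2 = 2*1 + 1 = 3.
  i=3: a_3=7, p_3 = 7*14 + 5 = 103, q_3 = 7*3 + 1 = 22.
q_3 = 22 > 11, so the last convergent with denominator <= 11 is p_2/q_2 = 14/3.
The closest fraction with denominator <= 11 is either p_2/q_2 or the intermediate fraction (k*p_2 + p_1)/(k*q_2 + q_1) with the largest k >= 1 whose denominator stays <= 11; these approach x as k grows, and every other convergent or intermediate fraction in range is farther away.
Largest k: floor((11 - q_1)/q_2) = floor((11 - 1)/3) = 3.
That gives (3*14 + 5)/(3*3 + 1) = 47/10.
Compare the errors: |x - 14/3| = |103*3 - 14*22|/(22*3) = 1/66, and |x - 47/10| = |103*10 - 47*22|/(22*10) = 4/220.
Cross-multiplying, 1*220 = 220 < 264 = 4*66, so 1/66 is smaller: the convergent 14/3 is closer to x than 47/10.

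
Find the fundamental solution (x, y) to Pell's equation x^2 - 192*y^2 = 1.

First expand sqrt(192) as a continued fraction. With x_i = (sqrt(192) + m_i)/d_i and (m_0, d_0) = (0, 1): a_0 = floor(sqrt(192)) = 13, since 13^2 = 169 <= 192 < 196 = 14^2.
Iterate m_{i+1} = d_i*a_i - m_i, d_{i+1} = (192 - m_{i+1}^2)/d_i, a_{i+1} = floor((a_0 + m_{i+1})/d_{i+1}):
  m_1 = 1*13 - 0 = 13, d_1 = (192 - 13^2)/1 = 23/1 = 23, a_1 = floor((13 + 13)/23) = 1.
  m_2 = 23*1 - 13 = 10, d_2 = (192 - 10^2)/23 = 92/23 = 4, a_2 = floor((13 + 10)/4) = 5.
  m_3 = 4*5 - 10 = 10, d_3 = (192 - 10^2)/4 = 92/4 = 23, a_3 = floor((13 + 10)/23) = 1.
  m_4 = 23*1 - 10 = 13, d_4 = (192 - 13^2)/23 = 23/23 = 1, a_4 = floor((13 + 13)/1) = 26.
  m_5 = 1*26 - 13 = 13, d_5 = (192 - 13^2)/1 = 23/1 = 23: (m_5, d_5) = (m_1, d_1) = (13, 23), so from here the quotients repeat a_1, ..., a_4; the period length is 4.
So sqrt(192) = [13; (1, 5, 1, 26)] with period length k = 4.
k is even, so the fundamental solution of x^2 - 192y^2 = 1 is (p_{k-1}, q_{k-1}) = (p_3, q_3); compute convergents through index 3.
Convergents (p_i = a_i*p_{i-1} + p_{i-2}, q_i = a_i*q_{i-1} + q_{i-2} with p_{-2}=0, p_{-1}=1, q_{-2}=1, q_{-1}=0):
  i=0: a_0=13, p_0 = 13*1 + 0 = 13, q_0 = 13*0 + 1 = 1.
  i=1: a_1=1, p_1 = 1*13 + 1 = 14, q_1 = 1*1 + 0 = 1.
  i=2: a_2=5, p_2 = 5*14 + 13 = 83, q_2 = 5*1 + 1 = 6.
  i=3: a_3=1, p_3 = 1*83 + 14 = 97, q_3 = 1*6 + 1 = 7.
Check: 97^2 - 192*7^2 = 9409 - 9408 = 1, so (x, y) = (97, 7) solves the equation, and by the theorem it is the least positive solution.

(x, y) = (97, 7)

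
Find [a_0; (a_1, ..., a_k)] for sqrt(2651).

[51; (2, 20, 10, 4, 51, 4, 10, 20, 2, 102)]

Write x_i = (sqrt(2651) + m_i)/d_i with (m_0, d_0) = (0, 1). a_0 = floor(sqrt(2651)) = 51, since 51^2 = 2601 <= 2651 < 2704 = 52^2.
Iterate m_{i+1} = d_i*a_i - m_i, d_{i+1} = (2651 - m_{i+1}^2)/d_i, a_{i+1} = floor((a_0 + m_{i+1})/d_{i+1}):
  m_1 = 1*51 - 0 = 51, d_1 = (2651 - 51^2)/1 = 50/1 = 50, a_1 = floor((51 + 51)/50) = 2.
  m_2 = 50*2 - 51 = 49, d_2 = (2651 - 49^2)/50 = 250/50 = 5, a_2 = floor((51 + 49)/5) = 20.
  m_3 = 5*20 - 49 = 51, d_3 = (2651 - 51^2)/5 = 50/5 = 10, a_3 = floor((51 + 51)/10) = 10.
  m_4 = 10*10 - 51 = 49, d_4 = (2651 - 49^2)/10 = 250/10 = 25, a_4 = floor((51 + 49)/25) = 4.
  m_5 = 25*4 - 49 = 51, d_5 = (2651 - 51^2)/25 = 50/25 = 2, a_5 = floor((51 + 51)/2) = 51.
  m_6 = 2*51 - 51 = 51, d_6 = (2651 - 51^2)/2 = 50/2 = 25, a_6 = floor((51 + 51)/25) = 4.
  m_7 = 25*4 - 51 = 49, d_7 = (2651 - 49^2)/25 = 250/25 = 10, a_7 = floor((51 + 49)/10) = 10.
  m_8 = 10*10 - 49 = 51, d_8 = (2651 - 51^2)/10 = 50/10 = 5, a_8 = floor((51 + 51)/5) = 20.
  m_9 = 5*20 - 51 = 49, d_9 = (2651 - 49^2)/5 = 250/5 = 50, a_9 = floor((51 + 49)/50) = 2.
  m_10 = 50*2 - 49 = 51, d_10 = (2651 - 51^2)/50 = 50/50 = 1, a_10 = floor((51 + 51)/1) = 102.
  m_11 = 1*102 - 51 = 51, d_11 = (2651 - 51^2)/1 = 50/1 = 50: (m_11, d_11) = (m_1, d_1) = (51, 50), so from here the quotients repeat a_1, ..., a_10; the period length is 10.
Hence the expansion of sqrt(2651) is a_0 = 51 followed by the repeating block 2, 20, 10, 4, 51, 4, 10, 20, 2, 102 (period 10).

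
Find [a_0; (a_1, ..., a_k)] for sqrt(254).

[15; (1, 14, 1, 30)]

Write x_i = (sqrt(254) + m_i)/d_i with (m_0, d_0) = (0, 1). a_0 = floor(sqrt(254)) = 15, since 15^2 = 225 <= 254 < 256 = 16^2.
Iterate m_{i+1} = d_i*a_i - m_i, d_{i+1} = (254 - m_{i+1}^2)/d_i, a_{i+1} = floor((a_0 + m_{i+1})/d_{i+1}):
  m_1 = 1*15 - 0 = 15, d_1 = (254 - 15^2)/1 = 29/1 = 29, a_1 = floor((15 + 15)/29) = 1.
  m_2 = 29*1 - 15 = 14, d_2 = (254 - 14^2)/29 = 58/29 = 2, a_2 = floor((15 + 14)/2) = 14.
  m_3 = 2*14 - 14 = 14, d_3 = (254 - 14^2)/2 = 58/2 = 29, a_3 = floor((15 + 14)/29) = 1.
  m_4 = 29*1 - 14 = 15, d_4 = (254 - 15^2)/29 = 29/29 = 1, a_4 = floor((15 + 15)/1) = 30.
  m_5 = 1*30 - 15 = 15, d_5 = (254 - 15^2)/1 = 29/1 = 29: (m_5, d_5) = (m_1, d_1) = (15, 29), so from here the quotients repeat a_1, ..., a_4; the period length is 4.
Hence the expansion of sqrt(254) is a_0 = 15 followed by the repeating block 1, 14, 1, 30 (period 4).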